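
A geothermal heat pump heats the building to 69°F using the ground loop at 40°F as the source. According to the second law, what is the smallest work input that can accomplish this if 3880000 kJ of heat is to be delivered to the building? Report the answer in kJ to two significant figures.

In absolute terms T_C = 277.59 K and T_H = 293.71 K, so ΔT = 16.11 K.
The reversible limit is COP_HP = T_H/ΔT = 18.23, so W_min = Q_H/COP = Q_H·ΔT/T_H.
W_min = 3880000 × 16.11/293.71 = 212800 kJ.

210000 kJ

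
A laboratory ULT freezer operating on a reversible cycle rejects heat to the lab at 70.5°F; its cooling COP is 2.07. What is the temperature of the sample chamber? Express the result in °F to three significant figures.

For a Carnot refrigerator COP_R = T_C/(T_H − T_C), so T_C = COP·T_H/(1 + COP).
With T_H = 294.54 K, T_C = 2.07 × 294.54/3.070 = 198.60 K.
Converting, 198.60 K = -102.19°F.

-102 °F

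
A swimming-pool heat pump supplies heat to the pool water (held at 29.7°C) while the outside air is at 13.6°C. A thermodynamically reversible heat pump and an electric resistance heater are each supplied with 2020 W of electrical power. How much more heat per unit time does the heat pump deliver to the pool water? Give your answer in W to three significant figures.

36000 W

In absolute terms T_C = 286.75 K and T_H = 302.85 K, so ΔT = 16.10 K.
COP_Carnot = T_H/ΔT = 302.85/16.10 = 18.81.
The heat pump delivers Q̇_H = COP × Ẇ = 38000 W; the resistance heater delivers Ẇ = 2020 W.
Extra = (COP − 1)·Ẇ = 35980 W.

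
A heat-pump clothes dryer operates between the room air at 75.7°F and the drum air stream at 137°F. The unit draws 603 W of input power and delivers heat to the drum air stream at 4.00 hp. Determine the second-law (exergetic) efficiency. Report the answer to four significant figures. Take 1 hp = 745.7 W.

0.5082

Converting, Q̇_H = 4.000 hp = 2983 W, so COP_actual = Q̇_H/Ẇ = 2983/603.0 = 4.947.
In absolute terms T_C = 297.43 K and T_H = 331.48 K, so ΔT = 34.06 K.
COP_Carnot = T_H/ΔT = 331.48/34.06 = 9.734.
η_II = COP_actual/COP_Carnot = 4.947/9.734 = 0.5082.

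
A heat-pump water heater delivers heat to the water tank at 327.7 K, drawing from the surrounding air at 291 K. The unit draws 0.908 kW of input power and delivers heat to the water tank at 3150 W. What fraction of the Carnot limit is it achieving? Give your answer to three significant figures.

Converting, Q̇_H = 3150 W = 3.150 kW, so COP_actual = Q̇_H/Ẇ = 3.150/0.9080 = 3.469.
The reservoir spacing is ΔT = 327.7 − 291 = 36.70 K.
COP_Carnot = T_H/ΔT = 327.70/36.70 = 8.929.
η_II = COP_actual/COP_Carnot = 3.469/8.929 = 0.3885.

0.389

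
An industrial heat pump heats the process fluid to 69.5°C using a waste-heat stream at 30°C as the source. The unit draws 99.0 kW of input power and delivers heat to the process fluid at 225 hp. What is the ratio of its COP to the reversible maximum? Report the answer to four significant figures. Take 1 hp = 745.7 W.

0.1954

Converting, Q̇_H = 225.0 hp = 167.8 kW, so COP_actual = Q̇_H/Ẇ = 167.8/99.00 = 1.695.
In absolute terms T_C = 303.15 K and T_H = 342.65 K, so ΔT = 39.50 K.
COP_Carnot = T_H/ΔT = 342.65/39.50 = 8.675.
η_II = COP_actual/COP_Carnot = 1.695/8.675 = 0.1954.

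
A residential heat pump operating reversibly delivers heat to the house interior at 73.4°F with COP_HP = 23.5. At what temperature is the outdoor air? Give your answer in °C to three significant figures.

COP_HP = T_H/(T_H − T_C) gives T_H − T_C = T_H/COP.
With T_H = 296.15 K, T_C = 296.15 × (1 − 1/23.5) = 283.55 K.
Converting, 283.55 K = 10.40°C.

10.4 °C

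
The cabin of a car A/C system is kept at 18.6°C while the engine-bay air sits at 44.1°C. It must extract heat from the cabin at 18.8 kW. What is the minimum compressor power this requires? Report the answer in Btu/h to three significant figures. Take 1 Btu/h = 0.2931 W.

5610 Btu/h

In absolute terms T_C = 291.75 K and T_H = 317.25 K, so ΔT = 25.50 K.
COP_Carnot = T_C/ΔT = 291.75/25.50 = 11.44.
Ẇ_min = Q̇/COP_Carnot = 18.80/11.44 = 1.643 kW = 5606 Btu/h.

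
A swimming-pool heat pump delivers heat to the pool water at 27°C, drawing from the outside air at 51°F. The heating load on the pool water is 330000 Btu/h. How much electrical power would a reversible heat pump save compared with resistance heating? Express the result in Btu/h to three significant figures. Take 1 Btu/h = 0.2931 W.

In absolute terms T_C = 283.71 K and T_H = 300.15 K, so ΔT = 16.44 K.
COP_Carnot = T_H/ΔT = 300.15/16.44 = 18.25.
Resistance heating needs Ẇ_res = Q̇_H = 330000 Btu/h; the reversible heat pump needs only Ẇ_hp = Q̇_H/COP = 18080 Btu/h.
Saving = 330000 − 18080 = 311900 Btu/h.

312000 Btu/h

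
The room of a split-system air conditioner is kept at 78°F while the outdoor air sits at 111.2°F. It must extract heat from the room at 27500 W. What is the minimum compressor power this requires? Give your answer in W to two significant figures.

In absolute terms T_C = 298.71 K and T_H = 317.15 K, so ΔT = 18.44 K.
COP_Carnot = T_C/ΔT = 298.71/18.44 = 16.19.
Ẇ_min = Q̇/COP_Carnot = 27500/16.19 = 1698 W.

1700 W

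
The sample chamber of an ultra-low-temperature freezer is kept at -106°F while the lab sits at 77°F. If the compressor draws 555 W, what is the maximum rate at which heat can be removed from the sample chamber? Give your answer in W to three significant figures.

In absolute terms T_C = 196.48 K and T_H = 298.15 K, so ΔT = 101.7 K.
COP_Carnot = T_C/ΔT = 196.48/101.7 = 1.933.
Q̇_max = COP_Carnot × Ẇ = 1.933 × 555.0 W = 1073 W.

1070 W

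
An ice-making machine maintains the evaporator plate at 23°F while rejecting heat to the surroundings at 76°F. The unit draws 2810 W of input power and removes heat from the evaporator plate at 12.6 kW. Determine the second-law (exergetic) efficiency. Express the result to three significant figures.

0.492

Converting, Q̇_C = 12.60 kW = 12600 W, so COP_actual = Q̇_C/Ẇ = 12600/2810 = 4.484.
In absolute terms T_C = 268.15 K and T_H = 297.59 K, so ΔT = 29.44 K.
COP_Carnot = T_C/ΔT = 268.15/29.44 = 9.107.
η_II = COP_actual/COP_Carnot = 4.484/9.107 = 0.4924.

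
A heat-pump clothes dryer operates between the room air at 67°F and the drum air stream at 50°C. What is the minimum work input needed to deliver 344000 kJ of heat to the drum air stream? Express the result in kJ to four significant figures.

32530 kJ

In absolute terms T_C = 292.59 K and T_H = 323.15 K, so ΔT = 30.56 K.
The reversible limit is COP_HP = T_H/ΔT = 10.58, so W_min = Q_H/COP = Q_H·ΔT/T_H.
W_min = 344000 × 30.56/323.15 = 32530 kJ.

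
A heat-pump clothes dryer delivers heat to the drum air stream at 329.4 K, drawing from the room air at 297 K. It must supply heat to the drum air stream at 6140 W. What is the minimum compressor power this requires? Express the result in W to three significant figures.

The reservoir spacing is ΔT = 329.4 − 297 = 32.40 K.
COP_Carnot = T_H/ΔT = 329.40/32.40 = 10.17.
Ẇ_min = Q̇/COP_Carnot = 6140/10.17 = 603.9 W.

604 W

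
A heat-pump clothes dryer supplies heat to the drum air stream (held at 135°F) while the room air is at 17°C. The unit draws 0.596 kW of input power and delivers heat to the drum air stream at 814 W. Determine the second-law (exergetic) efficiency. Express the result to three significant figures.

Converting, Q̇_H = 814.0 W = 0.8140 kW, so COP_actual = Q̇_H/Ẇ = 0.8140/0.5960 = 1.366.
In absolute terms T_C = 290.15 K and T_H = 330.37 K, so ΔT = 40.22 K.
COP_Carnot = T_H/ΔT = 330.37/40.22 = 8.214.
η_II = COP_actual/COP_Carnot = 1.366/8.214 = 0.1663.

0.166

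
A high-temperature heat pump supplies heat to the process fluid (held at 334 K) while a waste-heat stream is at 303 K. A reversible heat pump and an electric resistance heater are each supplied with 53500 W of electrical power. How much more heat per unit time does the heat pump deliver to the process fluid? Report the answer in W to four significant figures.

522900 W

The reservoir spacing is ΔT = 334 − 303 = 31.00 K.
COP_Carnot = T_H/ΔT = 334.00/31.00 = 10.77.
The heat pump delivers Q̇_H = COP × Ẇ = 576400 W; the resistance heater delivers Ẇ = 53500 W.
Extra = (COP − 1)·Ẇ = 522900 W.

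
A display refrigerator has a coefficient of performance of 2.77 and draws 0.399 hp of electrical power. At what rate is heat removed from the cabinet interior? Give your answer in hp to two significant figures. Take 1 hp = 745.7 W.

1.1 hp

Q̇_C = COP × Ẇ = 2.77 × 0.3990 = 1.105 hp.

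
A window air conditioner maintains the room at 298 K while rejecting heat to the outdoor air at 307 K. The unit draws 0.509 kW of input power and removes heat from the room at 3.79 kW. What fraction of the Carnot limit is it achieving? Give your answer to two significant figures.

0.22

COP_actual = Q̇_C/Ẇ = 3.790/0.5090 = 7.446.
The reservoir spacing is ΔT = 307 − 298 = 9.000 K.
COP_Carnot = T_C/ΔT = 298.00/9.000 = 33.11.
η_II = COP_actual/COP_Carnot = 7.446/33.11 = 0.2249.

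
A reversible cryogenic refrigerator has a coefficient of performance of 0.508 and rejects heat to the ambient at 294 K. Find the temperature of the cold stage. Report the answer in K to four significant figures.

For a Carnot refrigerator COP_R = T_C/(T_H − T_C), so T_C = COP·T_H/(1 + COP).
With T_H = 294.00 K, T_C = 0.508 × 294.00/1.508 = 99.04 K.

99.04 K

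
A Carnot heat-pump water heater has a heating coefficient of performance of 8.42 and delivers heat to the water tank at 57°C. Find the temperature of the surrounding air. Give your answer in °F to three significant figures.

COP_HP = T_H/(T_H − T_C) gives T_H − T_C = T_H/COP.
With T_H = 330.15 K, T_C = 330.15 × (1 − 1/8.42) = 290.94 K.
Converting, 290.94 K = 64.02°F.

64.0 °F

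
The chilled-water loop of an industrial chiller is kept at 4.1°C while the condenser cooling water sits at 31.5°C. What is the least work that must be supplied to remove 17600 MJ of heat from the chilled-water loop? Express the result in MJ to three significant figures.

In absolute terms T_C = 277.25 K and T_H = 304.65 K, so ΔT = 27.40 K.
The reversible limit is COP_R = T_C/ΔT = 10.12, so W_min = Q_C/COP = Q_C·ΔT/T_C.
W_min = 17600 × 27.40/277.25 = 1739 MJ.

1740 MJ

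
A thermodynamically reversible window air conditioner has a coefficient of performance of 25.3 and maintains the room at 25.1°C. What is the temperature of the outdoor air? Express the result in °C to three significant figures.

COP_R = T_C/(T_H − T_C) gives T_H − T_C = T_C/COP.
With T_C = 298.25 K, T_H = 298.25 × (1 + 1/25.3) = 310.04 K.
Converting, 310.04 K = 36.89°C.

36.9 °C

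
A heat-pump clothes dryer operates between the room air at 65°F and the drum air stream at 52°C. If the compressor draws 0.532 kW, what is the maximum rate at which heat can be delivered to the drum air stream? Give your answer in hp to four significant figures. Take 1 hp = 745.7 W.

In absolute terms T_C = 291.48 K and T_H = 325.15 K, so ΔT = 33.67 K.
COP_Carnot = T_H/ΔT = 325.15/33.67 = 9.658.
Q̇_max = COP_Carnot × Ẇ = 9.658 × 0.5320 kW = 5.138 kW = 6.890 hp.

6.890 hp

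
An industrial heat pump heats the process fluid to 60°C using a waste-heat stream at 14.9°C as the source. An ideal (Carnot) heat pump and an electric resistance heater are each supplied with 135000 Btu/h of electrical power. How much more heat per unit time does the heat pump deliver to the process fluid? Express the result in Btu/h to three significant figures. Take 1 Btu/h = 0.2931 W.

In absolute terms T_C = 288.05 K and T_H = 333.15 K, so ΔT = 45.10 K.
COP_Carnot = T_H/ΔT = 333.15/45.10 = 7.387.
The heat pump delivers Q̇_H = COP × Ẇ = 997200 Btu/h; the resistance heater delivers Ẇ = 135000 Btu/h.
Extra = (COP − 1)·Ẇ = 862200 Btu/h.

862000 Btu/h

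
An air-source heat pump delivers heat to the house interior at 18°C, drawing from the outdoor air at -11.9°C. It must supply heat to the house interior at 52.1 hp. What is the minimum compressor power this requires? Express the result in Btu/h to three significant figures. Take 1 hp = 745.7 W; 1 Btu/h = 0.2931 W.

13600 Btu/h

In absolute terms T_C = 261.25 K and T_H = 291.15 K, so ΔT = 29.90 K.
COP_Carnot = T_H/ΔT = 291.15/29.90 = 9.737.
Ẇ_min = Q̇/COP_Carnot = 52.10/9.737 = 5.350 hp = 13610 Btu/h.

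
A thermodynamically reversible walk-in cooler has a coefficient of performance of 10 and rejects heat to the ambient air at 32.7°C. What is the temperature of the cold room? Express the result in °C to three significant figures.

4.90 °C

For a Carnot refrigerator COP_R = T_C/(T_H − T_C), so T_C = COP·T_H/(1 + COP).
With T_H = 305.85 K, T_C = 10 × 305.85/11.00 = 278.05 K.
Converting, 278.05 K = 4.90°C.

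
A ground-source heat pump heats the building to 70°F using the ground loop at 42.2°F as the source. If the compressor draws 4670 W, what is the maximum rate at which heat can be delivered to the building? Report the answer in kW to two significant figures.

89 kW

In absolute terms T_C = 278.82 K and T_H = 294.26 K, so ΔT = 15.44 K.
COP_Carnot = T_H/ΔT = 294.26/15.44 = 19.05.
Q̇_max = COP_Carnot × Ẇ = 19.05 × 4670 W = 88980 W = 88.98 kW.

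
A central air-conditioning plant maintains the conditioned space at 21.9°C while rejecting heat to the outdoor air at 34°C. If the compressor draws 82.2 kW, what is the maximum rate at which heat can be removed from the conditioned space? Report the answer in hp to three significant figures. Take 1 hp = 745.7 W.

In absolute terms T_C = 295.05 K and T_H = 307.15 K, so ΔT = 12.10 K.
COP_Carnot = T_C/ΔT = 295.05/12.10 = 24.38.
Q̇_max = COP_Carnot × Ẇ = 24.38 × 82.20 kW = 2004 kW = 2688 hp.

2690 hp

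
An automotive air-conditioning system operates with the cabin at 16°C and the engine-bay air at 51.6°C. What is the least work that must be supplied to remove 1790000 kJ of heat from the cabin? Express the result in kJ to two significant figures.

In absolute terms T_C = 289.15 K and T_H = 324.75 K, so ΔT = 35.60 K.
The reversible limit is COP_R = T_C/ΔT = 8.122, so W_min = Q_C/COP = Q_C·ΔT/T_C.
W_min = 1790000 × 35.60/289.15 = 220400 kJ.

220000 kJ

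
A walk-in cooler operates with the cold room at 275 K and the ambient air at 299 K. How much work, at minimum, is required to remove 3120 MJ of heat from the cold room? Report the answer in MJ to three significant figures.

272 MJ

The reservoir spacing is ΔT = 299 − 275 = 24.00 K.
The reversible limit is COP_R = T_C/ΔT = 11.46, so W_min = Q_C/COP = Q_C·ΔT/T_C.
W_min = 3120 × 24.00/275.00 = 272.3 MJ.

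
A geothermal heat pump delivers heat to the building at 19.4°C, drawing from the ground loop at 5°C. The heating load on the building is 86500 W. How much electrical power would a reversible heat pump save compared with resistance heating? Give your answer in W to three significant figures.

In absolute terms T_C = 278.15 K and T_H = 292.55 K, so ΔT = 14.40 K.
COP_Carnot = T_H/ΔT = 292.55/14.40 = 20.32.
Resistance heating needs Ẇ_res = Q̇_H = 86500 W; the reversible heat pump needs only Ẇ_hp = Q̇_H/COP = 4258 W.
Saving = 86500 − 4258 = 82240 W.

82200 W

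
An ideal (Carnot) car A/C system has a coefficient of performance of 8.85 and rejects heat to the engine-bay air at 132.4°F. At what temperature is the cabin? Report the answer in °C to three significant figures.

22.4 °C

For a Carnot refrigerator COP_R = T_C/(T_H − T_C), so T_C = COP·T_H/(1 + COP).
With T_H = 328.93 K, T_C = 8.85 × 328.93/9.850 = 295.53 K.
Converting, 295.53 K = 22.38°C.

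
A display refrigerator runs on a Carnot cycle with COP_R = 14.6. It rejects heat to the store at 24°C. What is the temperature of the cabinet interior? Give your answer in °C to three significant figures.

4.95 °C

For a Carnot refrigerator COP_R = T_C/(T_H − T_C), so T_C = COP·T_H/(1 + COP).
With T_H = 297.15 K, T_C = 14.6 × 297.15/15.60 = 278.10 K.
Converting, 278.10 K = 4.95°C.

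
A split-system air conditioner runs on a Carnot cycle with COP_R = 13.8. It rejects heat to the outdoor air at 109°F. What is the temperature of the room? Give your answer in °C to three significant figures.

For a Carnot refrigerator COP_R = T_C/(T_H − T_C), so T_C = COP·T_H/(1 + COP).
With T_H = 315.93 K, T_C = 13.8 × 315.93/14.80 = 294.58 K.
Converting, 294.58 K = 21.43°C.

21.4 °C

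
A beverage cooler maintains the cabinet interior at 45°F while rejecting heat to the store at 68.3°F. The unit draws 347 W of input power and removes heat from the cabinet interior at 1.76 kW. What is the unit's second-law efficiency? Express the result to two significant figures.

Converting, Q̇_C = 1.760 kW = 1760 W, so COP_actual = Q̇_C/Ẇ = 1760/347.0 = 5.072.
In absolute terms T_C = 280.37 K and T_H = 293.32 K, so ΔT = 12.94 K.
COP_Carnot = T_C/ΔT = 280.37/12.94 = 21.66.
η_II = COP_actual/COP_Carnot = 5.072/21.66 = 0.2342.

0.23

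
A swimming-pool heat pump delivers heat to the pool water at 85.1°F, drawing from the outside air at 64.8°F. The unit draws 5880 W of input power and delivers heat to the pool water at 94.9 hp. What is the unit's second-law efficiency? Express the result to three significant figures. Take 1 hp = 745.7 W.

0.448

Converting, Q̇_H = 94.90 hp = 70770 W, so COP_actual = Q̇_H/Ẇ = 70770/5880 = 12.04.
In absolute terms T_C = 291.37 K and T_H = 302.65 K, so ΔT = 11.28 K.
COP_Carnot = T_H/ΔT = 302.65/11.28 = 26.84.
η_II = COP_actual/COP_Carnot = 12.04/26.84 = 0.4485.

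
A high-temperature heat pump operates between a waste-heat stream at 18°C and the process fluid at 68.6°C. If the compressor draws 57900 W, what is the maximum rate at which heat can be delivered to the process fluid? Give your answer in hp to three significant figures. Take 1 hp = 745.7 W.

524 hp

In absolute terms T_C = 291.15 K and T_H = 341.75 K, so ΔT = 50.60 K.
COP_Carnot = T_H/ΔT = 341.75/50.60 = 6.754.
Q̇_max = COP_Carnot × Ẇ = 6.754 × 57900 W = 391100 W = 524.4 hp.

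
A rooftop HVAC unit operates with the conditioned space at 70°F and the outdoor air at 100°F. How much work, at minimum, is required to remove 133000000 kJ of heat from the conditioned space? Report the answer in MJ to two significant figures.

In absolute terms T_C = 294.26 K and T_H = 310.93 K, so ΔT = 16.67 K.
The reversible limit is COP_R = T_C/ΔT = 17.66, so W_min = Q_C/COP = Q_C·ΔT/T_C.
W_min = 133000000 × 16.67/294.26 = 7533000 kJ = 7533 MJ.

7500 MJ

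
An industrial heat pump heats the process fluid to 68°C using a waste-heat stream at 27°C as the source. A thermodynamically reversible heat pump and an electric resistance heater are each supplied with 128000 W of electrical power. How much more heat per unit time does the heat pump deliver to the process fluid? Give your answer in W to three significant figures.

In absolute terms T_C = 300.15 K and T_H = 341.15 K, so ΔT = 41.00 K.
COP_Carnot = T_H/ΔT = 341.15/41.00 = 8.321.
The heat pump delivers Q̇_H = COP × Ẇ = 1065000 W; the resistance heater delivers Ẇ = 128000 W.
Extra = (COP − 1)·Ẇ = 937100 W.

937000 W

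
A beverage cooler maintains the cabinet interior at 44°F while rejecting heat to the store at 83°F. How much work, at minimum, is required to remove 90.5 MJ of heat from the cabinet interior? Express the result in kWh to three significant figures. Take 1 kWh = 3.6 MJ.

1.95 kWh

In absolute terms T_C = 279.82 K and T_H = 301.48 K, so ΔT = 21.67 K.
The reversible limit is COP_R = T_C/ΔT = 12.91, so W_min = Q_C/COP = Q_C·ΔT/T_C.
W_min = 90.50 × 21.67/279.82 = 7.008 MJ = 1.947 kWh.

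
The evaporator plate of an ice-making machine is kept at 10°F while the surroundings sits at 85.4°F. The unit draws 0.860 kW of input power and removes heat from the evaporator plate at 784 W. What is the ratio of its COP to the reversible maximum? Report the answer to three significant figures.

0.146

Converting, Q̇_C = 784.0 W = 0.7840 kW, so COP_actual = Q̇_C/Ẇ = 0.7840/0.8600 = 0.9116.
In absolute terms T_C = 260.93 K and T_H = 302.82 K, so ΔT = 41.89 K.
COP_Carnot = T_C/ΔT = 260.93/41.89 = 6.229.
η_II = COP_actual/COP_Carnot = 0.9116/6.229 = 0.1464.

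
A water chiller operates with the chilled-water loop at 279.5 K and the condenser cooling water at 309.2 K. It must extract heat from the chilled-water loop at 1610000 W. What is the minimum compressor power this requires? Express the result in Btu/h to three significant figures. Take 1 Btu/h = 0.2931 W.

The reservoir spacing is ΔT = 309.2 − 279.5 = 29.70 K.
COP_Carnot = T_C/ΔT = 279.50/29.70 = 9.411.
Ẇ_min = Q̇/COP_Carnot = 1610000/9.411 = 171100 W = 583700 Btu/h.

584000 Btu/h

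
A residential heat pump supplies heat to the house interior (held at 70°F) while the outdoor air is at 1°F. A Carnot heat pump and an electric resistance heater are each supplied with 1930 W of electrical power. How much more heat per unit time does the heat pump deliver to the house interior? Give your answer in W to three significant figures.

In absolute terms T_C = 255.93 K and T_H = 294.26 K, so ΔT = 38.33 K.
COP_Carnot = T_H/ΔT = 294.26/38.33 = 7.676.
The heat pump delivers Q̇_H = COP × Ẇ = 14820 W; the resistance heater delivers Ẇ = 1930 W.
Extra = (COP − 1)·Ẇ = 12890 W.

12900 W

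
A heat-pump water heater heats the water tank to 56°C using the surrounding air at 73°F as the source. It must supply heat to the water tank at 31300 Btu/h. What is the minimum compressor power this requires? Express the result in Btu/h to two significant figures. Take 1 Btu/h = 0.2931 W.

3200 Btu/h

In absolute terms T_C = 295.93 K and T_H = 329.15 K, so ΔT = 33.22 K.
COP_Carnot = T_H/ΔT = 329.15/33.22 = 9.908.
Ẇ_min = Q̇/COP_Carnot = 31300/9.908 = 3159 Btu/h.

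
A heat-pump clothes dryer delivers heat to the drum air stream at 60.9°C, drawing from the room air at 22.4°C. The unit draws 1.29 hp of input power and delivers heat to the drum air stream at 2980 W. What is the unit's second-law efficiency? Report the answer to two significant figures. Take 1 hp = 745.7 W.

0.36

Converting, Q̇_H = 2980 W = 3.996 hp, so COP_actual = Q̇_H/Ẇ = 3.996/1.290 = 3.098.
In absolute terms T_C = 295.55 K and T_H = 334.05 K, so ΔT = 38.50 K.
COP_Carnot = T_H/ΔT = 334.05/38.50 = 8.677.
η_II = COP_actual/COP_Carnot = 3.098/8.677 = 0.3570.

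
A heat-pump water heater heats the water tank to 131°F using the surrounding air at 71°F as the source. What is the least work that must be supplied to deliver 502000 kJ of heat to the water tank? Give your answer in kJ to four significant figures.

50990 kJ

In absolute terms T_C = 294.82 K and T_H = 328.15 K, so ΔT = 33.33 K.
The reversible limit is COP_HP = T_H/ΔT = 9.845, so W_min = Q_H/COP = Q_H·ΔT/T_H.
W_min = 502000 × 33.33/328.15 = 50990 kJ.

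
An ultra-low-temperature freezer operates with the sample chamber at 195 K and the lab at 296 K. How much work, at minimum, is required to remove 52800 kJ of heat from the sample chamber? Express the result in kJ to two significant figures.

27000 kJ

The reservoir spacing is ΔT = 296 − 195 = 101.0 K.
The reversible limit is COP_R = T_C/ΔT = 1.931, so W_min = Q_C/COP = Q_C·ΔT/T_C.
W_min = 52800 × 101.0/195.00 = 27350 kJ.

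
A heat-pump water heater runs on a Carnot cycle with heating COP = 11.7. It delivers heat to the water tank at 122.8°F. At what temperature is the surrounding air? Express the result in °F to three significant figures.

73.0 °F

COP_HP = T_H/(T_H − T_C) gives T_H − T_C = T_H/COP.
With T_H = 323.59 K, T_C = 323.59 × (1 − 1/11.7) = 295.94 K.
Converting, 295.94 K = 73.02°F.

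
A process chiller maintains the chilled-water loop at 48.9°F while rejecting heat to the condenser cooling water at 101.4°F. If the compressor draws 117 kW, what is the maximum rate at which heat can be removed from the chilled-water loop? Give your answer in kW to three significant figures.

In absolute terms T_C = 282.54 K and T_H = 311.71 K, so ΔT = 29.17 K.
COP_Carnot = T_C/ΔT = 282.54/29.17 = 9.687.
Q̇_max = COP_Carnot × Ẇ = 9.687 × 117.0 kW = 1133 kW.

1130 kW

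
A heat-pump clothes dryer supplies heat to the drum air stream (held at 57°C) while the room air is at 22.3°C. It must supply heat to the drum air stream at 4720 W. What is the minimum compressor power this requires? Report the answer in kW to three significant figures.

0.496 kW

In absolute terms T_C = 295.45 K and T_H = 330.15 K, so ΔT = 34.70 K.
COP_Carnot = T_H/ΔT = 330.15/34.70 = 9.514.
Ẇ_min = Q̇/COP_Carnot = 4720/9.514 = 496.1 W = 0.4961 kW.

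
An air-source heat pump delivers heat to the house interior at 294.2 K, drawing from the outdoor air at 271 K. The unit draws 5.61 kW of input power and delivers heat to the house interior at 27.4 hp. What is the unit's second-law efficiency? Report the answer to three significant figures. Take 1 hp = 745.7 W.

0.287

Converting, Q̇_H = 27.40 hp = 20.43 kW, so COP_actual = Q̇_H/Ẇ = 20.43/5.610 = 3.642.
The reservoir spacing is ΔT = 294.2 − 271 = 23.20 K.
COP_Carnot = T_H/ΔT = 294.20/23.20 = 12.68.
η_II = COP_actual/COP_Carnot = 3.642/12.68 = 0.2872.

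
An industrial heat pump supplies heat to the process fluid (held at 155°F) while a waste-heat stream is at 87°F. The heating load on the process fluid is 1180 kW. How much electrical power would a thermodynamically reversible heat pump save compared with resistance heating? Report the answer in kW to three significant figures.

1050 kW

In absolute terms T_C = 303.71 K and T_H = 341.48 K, so ΔT = 37.78 K.
COP_Carnot = T_H/ΔT = 341.48/37.78 = 9.039.
Resistance heating needs Ẇ_res = Q̇_H = 1180 kW; the reversible heat pump needs only Ẇ_hp = Q̇_H/COP = 130.5 kW.
Saving = 1180 − 130.5 = 1049 kW.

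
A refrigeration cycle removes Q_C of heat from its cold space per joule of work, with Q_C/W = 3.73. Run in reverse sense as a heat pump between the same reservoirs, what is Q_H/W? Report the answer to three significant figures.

4.73

The first law on one cycle gives Q_H = Q_C + W, so Q_H/W = Q_C/W + 1.
COP_HP = COP_R + 1 = 3.73 + 1 = 4.73.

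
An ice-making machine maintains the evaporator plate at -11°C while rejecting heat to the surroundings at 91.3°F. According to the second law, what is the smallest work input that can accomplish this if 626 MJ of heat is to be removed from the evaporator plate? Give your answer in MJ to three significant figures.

In absolute terms T_C = 262.15 K and T_H = 306.09 K, so ΔT = 43.94 K.
The reversible limit is COP_R = T_C/ΔT = 5.965, so W_min = Q_C/COP = Q_C·ΔT/T_C.
W_min = 626.0 × 43.94/262.15 = 104.9 MJ.

105 MJ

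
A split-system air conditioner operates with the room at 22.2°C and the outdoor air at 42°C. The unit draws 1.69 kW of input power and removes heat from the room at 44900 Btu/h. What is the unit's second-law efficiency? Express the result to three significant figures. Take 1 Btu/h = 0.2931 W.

0.522

Converting, Q̇_C = 44900 Btu/h = 13.16 kW, so COP_actual = Q̇_C/Ẇ = 13.16/1.690 = 7.787.
In absolute terms T_C = 295.35 K and T_H = 315.15 K, so ΔT = 19.80 K.
COP_Carnot = T_C/ΔT = 295.35/19.80 = 14.92.
η_II = COP_actual/COP_Carnot = 7.787/14.92 = 0.5220.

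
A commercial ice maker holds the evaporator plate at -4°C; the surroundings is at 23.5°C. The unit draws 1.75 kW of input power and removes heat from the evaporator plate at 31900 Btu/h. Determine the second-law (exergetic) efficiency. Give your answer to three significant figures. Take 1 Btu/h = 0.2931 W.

Converting, Q̇_C = 31900 Btu/h = 9.350 kW, so COP_actual = Q̇_C/Ẇ = 9.350/1.750 = 5.343.
In absolute terms T_C = 269.15 K and T_H = 296.65 K, so ΔT = 27.50 K.
COP_Carnot = T_C/ΔT = 269.15/27.50 = 9.787.
η_II = COP_actual/COP_Carnot = 5.343/9.787 = 0.5459.

0.546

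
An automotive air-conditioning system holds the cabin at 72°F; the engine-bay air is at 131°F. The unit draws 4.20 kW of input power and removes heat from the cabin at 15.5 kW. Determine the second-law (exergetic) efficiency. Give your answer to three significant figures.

COP_actual = Q̇_C/Ẇ = 15.50/4.200 = 3.690.
In absolute terms T_C = 295.37 K and T_H = 328.15 K, so ΔT = 32.78 K.
COP_Carnot = T_C/ΔT = 295.37/32.78 = 9.011.
η_II = COP_actual/COP_Carnot = 3.690/9.011 = 0.4095.

0.410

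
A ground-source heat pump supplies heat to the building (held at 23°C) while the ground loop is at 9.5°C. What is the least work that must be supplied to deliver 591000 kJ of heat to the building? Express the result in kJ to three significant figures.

26900 kJ

In absolute terms T_C = 282.65 K and T_H = 296.15 K, so ΔT = 13.50 K.
The reversible limit is COP_HP = T_H/ΔT = 21.94, so W_min = Q_H/COP = Q_H·ΔT/T_H.
W_min = 591000 × 13.50/296.15 = 26940 kJ.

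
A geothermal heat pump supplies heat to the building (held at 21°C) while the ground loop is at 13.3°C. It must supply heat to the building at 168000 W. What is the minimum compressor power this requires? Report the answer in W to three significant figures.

4400 W

In absolute terms T_C = 286.45 K and T_H = 294.15 K, so ΔT = 7.700 K.
COP_Carnot = T_H/ΔT = 294.15/7.700 = 38.20.
Ẇ_min = Q̇/COP_Carnot = 168000/38.20 = 4398 W.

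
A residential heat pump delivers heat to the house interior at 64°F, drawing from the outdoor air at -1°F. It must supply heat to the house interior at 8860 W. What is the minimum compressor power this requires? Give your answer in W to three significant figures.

1100 W

In absolute terms T_C = 254.82 K and T_H = 290.93 K, so ΔT = 36.11 K.
COP_Carnot = T_H/ΔT = 290.93/36.11 = 8.056.
Ẇ_min = Q̇/COP_Carnot = 8860/8.056 = 1100 W.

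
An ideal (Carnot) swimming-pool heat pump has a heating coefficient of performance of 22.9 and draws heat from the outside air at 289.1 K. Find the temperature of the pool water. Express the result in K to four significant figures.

COP_HP = T_H/(T_H − T_C) rearranges to T_H = COP·T_C/(COP − 1).
With T_C = 289.10 K, T_H = 22.9 × 289.10/21.90 = 302.30 K.

302.3 K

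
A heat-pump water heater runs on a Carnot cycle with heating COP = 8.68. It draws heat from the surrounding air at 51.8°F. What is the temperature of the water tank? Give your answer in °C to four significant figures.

48.00 °C

COP_HP = T_H/(T_H − T_C) rearranges to T_H = COP·T_C/(COP − 1).
With T_C = 284.15 K, T_H = 8.68 × 284.15/7.680 = 321.15 K.
Converting, 321.15 K = 48.00°C.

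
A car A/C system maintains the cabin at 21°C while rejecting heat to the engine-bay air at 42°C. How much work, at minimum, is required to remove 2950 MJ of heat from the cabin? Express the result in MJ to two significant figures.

210 MJ

In absolute terms T_C = 294.15 K and T_H = 315.15 K, so ΔT = 21.00 K.
The reversible limit is COP_R = T_C/ΔT = 14.01, so W_min = Q_C/COP = Q_C·ΔT/T_C.
W_min = 2950 × 21.00/294.15 = 210.6 MJ.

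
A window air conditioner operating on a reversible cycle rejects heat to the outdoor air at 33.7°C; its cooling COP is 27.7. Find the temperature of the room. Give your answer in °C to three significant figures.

23.0 °C

For a Carnot refrigerator COP_R = T_C/(T_H − T_C), so T_C = COP·T_H/(1 + COP).
With T_H = 306.85 K, T_C = 27.7 × 306.85/28.70 = 296.16 K.
Converting, 296.16 K = 23.01°C.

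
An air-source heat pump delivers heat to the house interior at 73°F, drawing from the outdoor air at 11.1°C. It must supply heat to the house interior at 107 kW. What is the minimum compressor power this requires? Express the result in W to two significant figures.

In absolute terms T_C = 284.25 K and T_H = 295.93 K, so ΔT = 11.68 K.
COP_Carnot = T_H/ΔT = 295.93/11.68 = 25.34.
Ẇ_min = Q̇/COP_Carnot = 107.0/25.34 = 4.222 kW = 4222 W.

4200 W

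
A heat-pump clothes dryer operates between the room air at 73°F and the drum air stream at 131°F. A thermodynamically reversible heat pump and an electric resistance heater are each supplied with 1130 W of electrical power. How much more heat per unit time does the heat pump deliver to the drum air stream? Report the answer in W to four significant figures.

10380 W

In absolute terms T_C = 295.93 K and T_H = 328.15 K, so ΔT = 32.22 K.
COP_Carnot = T_H/ΔT = 328.15/32.22 = 10.18.
The heat pump delivers Q̇_H = COP × Ẇ = 11510 W; the resistance heater delivers Ẇ = 1130 W.
Extra = (COP − 1)·Ẇ = 10380 W.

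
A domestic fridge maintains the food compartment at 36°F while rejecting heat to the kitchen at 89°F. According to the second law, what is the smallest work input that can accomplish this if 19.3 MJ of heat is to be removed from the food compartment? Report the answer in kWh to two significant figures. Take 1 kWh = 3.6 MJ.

0.57 kWh

In absolute terms T_C = 275.37 K and T_H = 304.82 K, so ΔT = 29.44 K.
The reversible limit is COP_R = T_C/ΔT = 9.352, so W_min = Q_C/COP = Q_C·ΔT/T_C.
W_min = 19.30 × 29.44/275.37 = 2.064 MJ = 0.5732 kWh.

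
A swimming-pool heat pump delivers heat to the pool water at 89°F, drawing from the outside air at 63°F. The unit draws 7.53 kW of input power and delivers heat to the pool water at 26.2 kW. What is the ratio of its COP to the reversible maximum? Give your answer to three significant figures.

COP_actual = Q̇_H/Ẇ = 26.20/7.530 = 3.479.
In absolute terms T_C = 290.37 K and T_H = 304.82 K, so ΔT = 14.44 K.
COP_Carnot = T_H/ΔT = 304.82/14.44 = 21.10.
η_II = COP_actual/COP_Carnot = 3.479/21.10 = 0.1649.

0.165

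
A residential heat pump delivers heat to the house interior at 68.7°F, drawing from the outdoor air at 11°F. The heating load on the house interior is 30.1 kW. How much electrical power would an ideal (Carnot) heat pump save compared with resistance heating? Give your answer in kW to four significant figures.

26.81 kW

In absolute terms T_C = 261.48 K and T_H = 293.54 K, so ΔT = 32.06 K.
COP_Carnot = T_H/ΔT = 293.54/32.06 = 9.157.
Resistance heating needs Ẇ_res = Q̇_H = 30.10 kW; the reversible heat pump needs only Ẇ_hp = Q̇_H/COP = 3.287 kW.
Saving = 30.10 − 3.287 = 26.81 kW.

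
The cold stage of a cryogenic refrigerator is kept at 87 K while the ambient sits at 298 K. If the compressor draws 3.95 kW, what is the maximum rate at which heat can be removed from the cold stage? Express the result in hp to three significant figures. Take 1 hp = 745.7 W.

2.18 hp

The reservoir spacing is ΔT = 298 − 87 = 211.0 K.
COP_Carnot = T_C/ΔT = 87.00/211.0 = 0.4123.
Q̇_max = COP_Carnot × Ẇ = 0.4123 × 3.950 kW = 1.629 kW = 2.184 hp.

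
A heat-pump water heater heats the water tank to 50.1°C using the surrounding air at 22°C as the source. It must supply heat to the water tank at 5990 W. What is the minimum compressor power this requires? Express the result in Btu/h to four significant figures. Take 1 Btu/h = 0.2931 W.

1777 Btu/h

In absolute terms T_C = 295.15 K and T_H = 323.25 K, so ΔT = 28.10 K.
COP_Carnot = T_H/ΔT = 323.25/28.10 = 11.50.
Ẇ_min = Q̇/COP_Carnot = 5990/11.50 = 520.7 W = 1777 Btu/h.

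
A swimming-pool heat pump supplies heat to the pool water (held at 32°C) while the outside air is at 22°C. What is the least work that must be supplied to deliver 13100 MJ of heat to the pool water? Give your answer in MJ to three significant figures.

429 MJ

In absolute terms T_C = 295.15 K and T_H = 305.15 K, so ΔT = 10.00 K.
The reversible limit is COP_HP = T_H/ΔT = 30.52, so W_min = Q_H/COP = Q_H·ΔT/T_H.
W_min = 13100 × 10.00/305.15 = 429.3 MJ.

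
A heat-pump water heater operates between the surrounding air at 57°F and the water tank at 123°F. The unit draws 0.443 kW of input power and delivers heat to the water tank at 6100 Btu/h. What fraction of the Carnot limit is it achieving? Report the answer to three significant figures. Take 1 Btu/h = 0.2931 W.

Converting, Q̇_H = 6100 Btu/h = 1.788 kW, so COP_actual = Q̇_H/Ẇ = 1.788/0.4430 = 4.036.
In absolute terms T_C = 287.04 K and T_H = 323.71 K, so ΔT = 36.67 K.
COP_Carnot = T_H/ΔT = 323.71/36.67 = 8.828.
η_II = COP_actual/COP_Carnot = 4.036/8.828 = 0.4572.

0.457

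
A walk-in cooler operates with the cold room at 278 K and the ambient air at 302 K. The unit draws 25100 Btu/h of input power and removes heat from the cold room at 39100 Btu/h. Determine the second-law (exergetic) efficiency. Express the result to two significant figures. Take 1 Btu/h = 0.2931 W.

COP_actual = Q̇_C/Ẇ = 39100/25100 = 1.558.
The reservoir spacing is ΔT = 302 − 278 = 24.00 K.
COP_Carnot = T_C/ΔT = 278.00/24.00 = 11.58.
η_II = COP_actual/COP_Carnot = 1.558/11.58 = 0.1345.

0.13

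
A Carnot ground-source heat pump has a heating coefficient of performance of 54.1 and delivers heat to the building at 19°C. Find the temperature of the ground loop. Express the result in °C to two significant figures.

COP_HP = T_H/(T_H − T_C) gives T_H − T_C = T_H/COP.
With T_H = 292.15 K, T_C = 292.15 × (1 − 1/54.1) = 286.75 K.
Converting, 286.75 K = 13.60°C.

14 °C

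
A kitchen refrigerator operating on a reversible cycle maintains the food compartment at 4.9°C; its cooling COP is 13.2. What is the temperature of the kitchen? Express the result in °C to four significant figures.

COP_R = T_C/(T_H − T_C) gives T_H − T_C = T_C/COP.
With T_C = 278.05 K, T_H = 278.05 × (1 + 1/13.2) = 299.11 K.
Converting, 299.11 K = 25.96°C.

25.96 °C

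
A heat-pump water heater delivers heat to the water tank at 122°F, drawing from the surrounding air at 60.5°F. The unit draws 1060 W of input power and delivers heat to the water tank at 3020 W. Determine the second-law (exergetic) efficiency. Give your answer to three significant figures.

COP_actual = Q̇_H/Ẇ = 3020/1060 = 2.849.
In absolute terms T_C = 288.98 K and T_H = 323.15 K, so ΔT = 34.17 K.
COP_Carnot = T_H/ΔT = 323.15/34.17 = 9.458.
η_II = COP_actual/COP_Carnot = 2.849/9.458 = 0.3012.

0.301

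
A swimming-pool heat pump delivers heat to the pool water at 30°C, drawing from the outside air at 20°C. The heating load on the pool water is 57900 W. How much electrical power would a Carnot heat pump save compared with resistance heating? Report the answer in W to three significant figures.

56000 W

In absolute terms T_C = 293.15 K and T_H = 303.15 K, so ΔT = 10.00 K.
COP_Carnot = T_H/ΔT = 303.15/10.00 = 30.32.
Resistance heating needs Ẇ_res = Q̇_H = 57900 W; the reversible heat pump needs only Ẇ_hp = Q̇_H/COP = 1910 W.
Saving = 57900 − 1910 = 55990 W.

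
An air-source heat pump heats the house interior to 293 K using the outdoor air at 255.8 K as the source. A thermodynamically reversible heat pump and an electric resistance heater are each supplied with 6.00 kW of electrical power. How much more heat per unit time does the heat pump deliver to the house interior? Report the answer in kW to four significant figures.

The reservoir spacing is ΔT = 293 − 255.8 = 37.20 K.
COP_Carnot = T_H/ΔT = 293.00/37.20 = 7.876.
The heat pump delivers Q̇_H = COP × Ẇ = 47.26 kW; the resistance heater delivers Ẇ = 6.000 kW.
Extra = (COP − 1)·Ẇ = 41.26 kW.

41.26 kW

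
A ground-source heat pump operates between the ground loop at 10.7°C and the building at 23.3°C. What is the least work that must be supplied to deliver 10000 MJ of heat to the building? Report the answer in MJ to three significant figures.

In absolute terms T_C = 283.85 K and T_H = 296.45 K, so ΔT = 12.60 K.
The reversible limit is COP_HP = T_H/ΔT = 23.53, so W_min = Q_H/COP = Q_H·ΔT/T_H.
W_min = 10000 × 12.60/296.45 = 425.0 MJ.

425 MJ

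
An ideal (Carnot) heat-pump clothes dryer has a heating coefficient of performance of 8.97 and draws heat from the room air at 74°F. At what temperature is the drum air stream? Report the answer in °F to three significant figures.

COP_HP = T_H/(T_H − T_C) rearranges to T_H = COP·T_C/(COP − 1).
With T_C = 296.48 K, T_H = 8.97 × 296.48/7.970 = 333.68 K.
Converting, 333.68 K = 140.96°F.

141 °F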